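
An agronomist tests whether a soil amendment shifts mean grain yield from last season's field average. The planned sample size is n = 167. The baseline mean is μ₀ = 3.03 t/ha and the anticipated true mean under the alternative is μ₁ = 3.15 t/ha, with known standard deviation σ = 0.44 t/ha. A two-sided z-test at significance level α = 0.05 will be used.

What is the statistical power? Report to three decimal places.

Standardized effect: d = |μ₁ − μ₀| / σ = |3.15 − 3.03| / 0.44 = 0.2727
Noncentrality parameter: δ = d·√n = 0.2727 × √167 = 3.5244
Two-sided α = 0.05 → critical value z_{0.025} = 1.960.
Power = Φ(δ − 1.960) + Φ(−δ − 1.960) = Φ(1.564) + Φ(-5.484) = 0.9411 + 0.0000 = 0.9411.

Power ≈ 0.941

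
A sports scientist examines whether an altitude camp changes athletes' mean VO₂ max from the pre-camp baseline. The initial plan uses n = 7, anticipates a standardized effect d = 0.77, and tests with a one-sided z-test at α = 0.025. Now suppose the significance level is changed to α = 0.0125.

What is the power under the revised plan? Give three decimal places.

Power ≈ 0.419

δ = d·√n = 0.77 × √7 = 2.0372 (unchanged). New critical value: z_{0.0125} = 2.241.
Revised power = P(Z > 2.241 − δ) = Φ(-0.204) = 0.4191.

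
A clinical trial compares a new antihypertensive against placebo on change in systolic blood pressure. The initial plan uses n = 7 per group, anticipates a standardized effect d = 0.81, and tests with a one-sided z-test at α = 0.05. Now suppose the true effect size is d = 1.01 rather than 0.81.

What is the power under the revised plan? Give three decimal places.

With d = 1.01: δ = d·√(n/2) = 1.01 × √(7/2) = 1.8895. Critical value z_{0.05} = 1.645.
Revised power = Φ(δ − 1.645) = Φ(0.245) = 0.5966.

Power ≈ 0.597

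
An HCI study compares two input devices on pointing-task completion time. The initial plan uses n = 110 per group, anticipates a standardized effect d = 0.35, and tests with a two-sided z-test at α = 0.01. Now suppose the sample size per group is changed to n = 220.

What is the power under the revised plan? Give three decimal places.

Power ≈ 0.863

With n = 220 per group: δ = d·√(n/2) = 0.35 × √(220/2) = 3.6708. Critical value z_{0.005} = 2.576.
Revised power = Φ(δ − 2.576) + Φ(−δ − 2.576) = Φ(1.095) + Φ(-6.247) = 0.8632 + 0.0000 = 0.8632.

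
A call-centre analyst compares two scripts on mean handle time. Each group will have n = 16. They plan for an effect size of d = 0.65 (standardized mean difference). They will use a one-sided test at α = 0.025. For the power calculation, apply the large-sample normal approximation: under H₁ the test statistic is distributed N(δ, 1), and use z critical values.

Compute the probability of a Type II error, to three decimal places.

Noncentrality parameter: δ = d·√(n/2) = 0.65 × √(16/2) = 1.8385
One-sided α = 0.025 → critical value z_{0.025} = 1.960.
Power = P(Z > 1.960 − δ) = Φ(-0.121) = 0.4517.
Type II error: β = 1 − power = 1 − 0.4517 = 0.5483.

β ≈ 0.548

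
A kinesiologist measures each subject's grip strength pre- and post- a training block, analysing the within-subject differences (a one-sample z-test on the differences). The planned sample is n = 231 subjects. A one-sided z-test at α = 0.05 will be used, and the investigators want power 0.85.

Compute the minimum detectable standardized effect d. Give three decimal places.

Need Φ(δ − 1.645) = 0.85, so δ = 1.645 + 1.036 = 2.681.
δ = d·√n ⇒ d = δ/√n = 2.681/√231 = 0.1764.

d ≈ 0.176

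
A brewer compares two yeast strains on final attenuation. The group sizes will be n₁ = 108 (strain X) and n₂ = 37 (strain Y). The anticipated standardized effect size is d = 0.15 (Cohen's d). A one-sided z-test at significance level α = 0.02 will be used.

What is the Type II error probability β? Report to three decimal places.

β ≈ 0.897

Noncentrality parameter: δ = d / √(1/n₁ + 1/n₂) = 0.15 / √(1/108 + 1/37) = 0.7874
Critical value for a one-sided test at α = 0.02: z_α = 2.054.
Power = P(Z > 2.054 − δ) = Φ(-1.266) = 0.1027.
Type II error: β = 1 − power = 1 − 0.1027 = 0.8973.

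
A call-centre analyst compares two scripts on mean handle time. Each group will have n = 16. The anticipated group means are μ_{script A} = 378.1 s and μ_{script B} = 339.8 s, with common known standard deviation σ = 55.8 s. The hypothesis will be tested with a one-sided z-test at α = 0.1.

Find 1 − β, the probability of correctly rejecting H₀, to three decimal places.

Power ≈ 0.745

Standardized effect: d = |μ_{script A} − μ_{script B}| / σ = |378.1 − 339.8| / 55.8 = 0.6864
Noncentrality parameter: δ = d·√(n/2) = 0.6864 × √(16/2) = 1.9414
One-sided α = 0.1 → critical value z_{0.1} = 1.282.
Power = Φ(δ − 1.282) = Φ(0.660) = 0.7453.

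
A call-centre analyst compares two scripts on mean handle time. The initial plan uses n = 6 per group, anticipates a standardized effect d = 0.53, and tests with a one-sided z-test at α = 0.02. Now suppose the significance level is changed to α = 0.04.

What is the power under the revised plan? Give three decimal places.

Power ≈ 0.203

δ = d·√(n/2) = 0.53 × √(6/2) = 0.9180 (unchanged). New critical value: z_{0.04} = 1.751.
Revised power = P(Z > 1.751 − δ) = Φ(-0.833) = 0.2025.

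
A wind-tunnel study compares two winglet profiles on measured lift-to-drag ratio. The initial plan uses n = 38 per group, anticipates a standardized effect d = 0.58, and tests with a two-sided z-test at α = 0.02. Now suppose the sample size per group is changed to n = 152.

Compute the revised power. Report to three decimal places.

Power ≈ 0.997

With n = 152 per group: δ = d·√(n/2) = 0.58 × √(152/2) = 5.0563. Critical value z_{0.01} = 2.326.
Revised power = Φ(δ − 2.326) + Φ(−δ − 2.326) = Φ(2.730) + Φ(-7.383) = 0.9968 + 0.0000 = 0.9968.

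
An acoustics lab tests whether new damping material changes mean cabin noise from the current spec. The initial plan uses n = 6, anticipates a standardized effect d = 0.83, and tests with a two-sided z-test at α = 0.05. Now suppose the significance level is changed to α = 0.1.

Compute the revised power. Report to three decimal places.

δ = d·√n = 0.83 × √6 = 2.0331 (unchanged). New critical value: z_{0.05} = 1.645.
Revised power = Φ(δ − 1.645) + Φ(−δ − 1.645) = Φ(0.388) + Φ(-3.678) = 0.6511 + 0.0001 = 0.6512.

Power ≈ 0.651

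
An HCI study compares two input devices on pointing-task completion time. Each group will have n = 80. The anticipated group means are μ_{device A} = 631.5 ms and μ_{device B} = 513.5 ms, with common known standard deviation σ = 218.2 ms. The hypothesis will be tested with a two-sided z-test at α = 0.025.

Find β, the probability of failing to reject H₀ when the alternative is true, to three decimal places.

β ≈ 0.119

Standardized effect: d = |μ_{device A} − μ_{device B}| / σ = |631.5 − 513.5| / 218.2 = 0.5408
Noncentrality parameter: δ = d·√(n/2) = 0.5408 × √(80/2) = 3.4202
Two-sided α = 0.025 → critical value z_{0.0125} = 2.241.
Power = Φ(δ − 2.241) + Φ(−δ − 2.241) = Φ(1.179) + Φ(-5.662) = 0.8808 + 0.0000 = 0.8808.
Type II error: β = 1 − power = 1 − 0.8808 = 0.1192.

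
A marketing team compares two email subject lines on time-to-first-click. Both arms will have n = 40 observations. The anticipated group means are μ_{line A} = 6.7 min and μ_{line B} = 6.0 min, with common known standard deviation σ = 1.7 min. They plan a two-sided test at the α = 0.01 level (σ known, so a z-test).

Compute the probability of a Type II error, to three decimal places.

Standardized effect: d = |μ_{line A} − μ_{line B}| / σ = |6.7 − 6.0| / 1.7 = 0.4118
Noncentrality parameter: δ = d·√(n/2) = 0.4118 × √(40/2) = 1.8415
Critical value for a two-sided test at α = 0.01: z_{α/2} = 2.576.
Power = Φ(δ − 2.576) + Φ(−δ − 2.576) = Φ(-0.734) + Φ(-4.417) = 0.2314 + 0.0000 = 0.2314.
Type II error: β = 1 − power = 1 − 0.2314 = 0.7686.

β ≈ 0.769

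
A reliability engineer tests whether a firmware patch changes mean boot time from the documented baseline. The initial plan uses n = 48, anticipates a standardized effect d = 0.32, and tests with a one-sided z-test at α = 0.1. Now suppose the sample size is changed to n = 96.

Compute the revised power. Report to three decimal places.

With n = 96: δ = d·√n = 0.32 × √96 = 3.1353. Critical value z_{0.1} = 1.282.
Revised power = P(Z > 1.282 − δ) = Φ(1.854) = 0.9681.

Power ≈ 0.968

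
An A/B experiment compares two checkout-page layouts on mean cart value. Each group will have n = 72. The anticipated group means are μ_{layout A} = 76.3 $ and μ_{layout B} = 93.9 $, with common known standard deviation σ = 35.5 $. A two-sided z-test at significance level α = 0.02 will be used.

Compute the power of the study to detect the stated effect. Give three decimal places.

Standardized effect: d = |μ_{layout A} − μ_{layout B}| / σ = |76.3 − 93.9| / 35.5 = 0.4958
Noncentrality parameter: δ = d·√(n/2) = 0.4958 × √(72/2) = 2.9746
Two-sided α = 0.02 → critical value z_{0.01} = 2.326.
Power = Φ(δ − 2.326) + Φ(−δ − 2.326) = Φ(0.648) + Φ(-5.301) = 0.7416 + 0.0000 = 0.7416.

Power ≈ 0.742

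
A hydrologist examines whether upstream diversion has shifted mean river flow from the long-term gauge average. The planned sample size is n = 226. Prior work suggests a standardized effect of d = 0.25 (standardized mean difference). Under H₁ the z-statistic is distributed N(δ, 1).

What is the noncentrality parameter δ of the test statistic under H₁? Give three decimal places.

The noncentrality parameter scales effect size by the design's sample-size factor: δ = d·√n = 0.25 × √226 = 3.7583

δ ≈ 3.758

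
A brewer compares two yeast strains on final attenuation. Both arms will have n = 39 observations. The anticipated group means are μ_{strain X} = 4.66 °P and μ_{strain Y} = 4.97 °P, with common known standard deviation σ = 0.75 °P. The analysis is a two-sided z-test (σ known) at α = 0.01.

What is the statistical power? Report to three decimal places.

Power ≈ 0.226

Standardized effect: d = |μ_{strain X} − μ_{strain Y}| / σ = |4.66 − 4.97| / 0.75 = 0.4133
Noncentrality parameter: δ = d·√(n/2) = 0.4133 × √(39/2) = 1.8252
Critical value for a two-sided test at α = 0.01: z_{α/2} = 2.576.
Power = Φ(δ − 2.576) + Φ(−δ − 2.576) = Φ(-0.751) + Φ(-4.401) = 0.2264 + 0.0000 = 0.2265.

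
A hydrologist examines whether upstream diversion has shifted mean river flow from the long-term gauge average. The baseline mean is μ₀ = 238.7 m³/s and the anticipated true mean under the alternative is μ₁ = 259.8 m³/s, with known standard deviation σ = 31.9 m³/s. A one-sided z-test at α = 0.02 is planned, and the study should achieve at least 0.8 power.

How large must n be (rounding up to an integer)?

Standardized effect: d = |μ₁ − μ₀| / σ = |259.8 − 238.7| / 31.9 = 0.6614
Set Φ(δ − 2.054) = 0.8; then δ − 2.054 = Φ⁻¹(0.8) = 0.842, giving δ = 2.895.
δ = d·√n ⇒ n = (δ/d)² = (2.895 / 0.6614)² = 19.16.
Rounding up, n = 20.

n = 20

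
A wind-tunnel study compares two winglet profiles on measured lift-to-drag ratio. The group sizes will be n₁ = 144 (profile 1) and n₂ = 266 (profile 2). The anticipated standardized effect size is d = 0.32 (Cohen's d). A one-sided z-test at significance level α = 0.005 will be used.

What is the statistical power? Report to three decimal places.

Noncentrality parameter: δ = d / √(1/n₁ + 1/n₂) = 0.32 / √(1/144 + 1/266) = 3.0930
Critical value for a one-sided test at α = 0.005: z_α = 2.576.
Power = P(Z > 2.576 − δ) = Φ(0.517) = 0.6975.

Power ≈ 0.697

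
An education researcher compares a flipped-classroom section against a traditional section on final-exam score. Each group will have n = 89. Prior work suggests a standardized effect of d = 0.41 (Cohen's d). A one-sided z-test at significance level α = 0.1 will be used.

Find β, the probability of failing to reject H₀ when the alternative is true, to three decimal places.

β ≈ 0.073

Noncentrality parameter: δ = d·√(n/2) = 0.41 × √(89/2) = 2.7350
Critical value for a one-sided test at α = 0.1: z_α = 1.282.
Power = P(Z > 1.282 − δ) = Φ(1.453) = 0.9270.
Type II error: β = 1 − power = 1 − 0.9270 = 0.0730.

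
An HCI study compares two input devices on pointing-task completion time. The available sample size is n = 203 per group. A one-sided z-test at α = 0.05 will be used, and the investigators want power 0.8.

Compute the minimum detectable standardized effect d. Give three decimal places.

Need Φ(δ − 1.645) = 0.8, so δ = 1.645 + 0.842 = 2.486.
δ = d·√(n/2) ⇒ d = δ/√(n/2) = 2.486/√(203/2) = 0.2468.

d ≈ 0.247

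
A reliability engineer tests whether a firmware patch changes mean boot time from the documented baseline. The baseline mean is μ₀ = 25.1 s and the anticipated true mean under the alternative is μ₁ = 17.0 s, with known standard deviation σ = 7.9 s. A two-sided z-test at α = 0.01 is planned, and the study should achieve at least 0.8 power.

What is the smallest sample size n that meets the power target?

Standardized effect: d = |μ₁ − μ₀| / σ = |17.0 − 25.1| / 7.9 = 1.0253
For power 0.8 need Φ(δ − z_{0.005}) = 0.8, so δ = z_{0.005} + z_{0.20} = 2.576 + 0.842 = 3.417.
(For δ > 0 the lower-tail rejection region contributes negligibly to power, so the one-term inversion is standard.)
δ = d·√n ⇒ n = (δ/d)² = (3.417 / 1.0253)² = 11.11.
Round up to the next whole unit.

n = 12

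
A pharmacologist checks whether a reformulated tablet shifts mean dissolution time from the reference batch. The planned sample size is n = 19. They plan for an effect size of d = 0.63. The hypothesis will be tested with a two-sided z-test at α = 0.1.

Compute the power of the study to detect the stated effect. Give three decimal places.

Noncentrality parameter: δ = d·√n = 0.63 × √19 = 2.7461
Critical value for a two-sided test at α = 0.1: z_{α/2} = 1.645.
Power = Φ(δ − 1.645) + Φ(−δ − 1.645) = Φ(1.101) + Φ(-4.391) = 0.8646 + 0.0000 = 0.8646.

Power ≈ 0.865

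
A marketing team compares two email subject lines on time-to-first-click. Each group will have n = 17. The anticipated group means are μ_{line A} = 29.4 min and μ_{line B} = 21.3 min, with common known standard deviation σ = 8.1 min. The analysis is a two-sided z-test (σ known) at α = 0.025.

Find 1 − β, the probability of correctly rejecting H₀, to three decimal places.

Power ≈ 0.750

Standardized effect: d = |μ_{line A} − μ_{line B}| / σ = |29.4 − 21.3| / 8.1 = 1.0000
Noncentrality parameter: δ = d·√(n/2) = 1.0000 × √(17/2) = 2.9155
Two-sided α = 0.025 → critical value z_{0.0125} = 2.241.
Power = Φ(δ − 2.241) + Φ(−δ − 2.241) = Φ(0.674) + Φ(-5.157) = 0.7499 + 0.0000 = 0.7499.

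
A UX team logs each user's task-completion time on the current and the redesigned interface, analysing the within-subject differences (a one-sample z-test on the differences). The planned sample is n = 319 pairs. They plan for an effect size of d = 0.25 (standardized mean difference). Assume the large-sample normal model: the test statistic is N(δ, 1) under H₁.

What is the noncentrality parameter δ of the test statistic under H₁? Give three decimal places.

δ ≈ 4.465

The noncentrality parameter scales effect size by the design's sample-size factor: δ = d·√n = 0.25 × √319 = 4.4651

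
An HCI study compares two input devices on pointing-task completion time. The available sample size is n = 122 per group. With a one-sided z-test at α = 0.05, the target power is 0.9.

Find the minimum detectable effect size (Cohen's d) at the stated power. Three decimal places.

Need Φ(δ − 1.645) = 0.9, so δ = 1.645 + 1.282 = 2.926.
δ = d·√(n/2) ⇒ d = δ/√(n/2) = 2.926/√(122/2) = 0.3747.

d ≈ 0.375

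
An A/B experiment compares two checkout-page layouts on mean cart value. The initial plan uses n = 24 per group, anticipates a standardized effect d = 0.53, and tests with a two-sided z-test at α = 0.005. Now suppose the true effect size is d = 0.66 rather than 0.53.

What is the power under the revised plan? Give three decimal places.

Power ≈ 0.301

With d = 0.66: δ = d·√(n/2) = 0.66 × √(24/2) = 2.2863. Critical value z_{0.0025} = 2.807.
Revised power = Φ(δ − 2.807) + Φ(−δ − 2.807) = Φ(-0.521) + Φ(-5.093) = 0.3013 + 0.0000 = 0.3013.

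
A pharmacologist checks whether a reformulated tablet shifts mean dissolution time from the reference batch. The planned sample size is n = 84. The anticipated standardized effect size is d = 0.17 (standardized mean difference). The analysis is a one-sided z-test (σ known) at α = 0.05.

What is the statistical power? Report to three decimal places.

Noncentrality parameter: δ = d·√n = 0.17 × √84 = 1.5581
Critical value for a one-sided test at α = 0.05: z_α = 1.645.
Power = P(Z > 1.645 − δ) = Φ(-0.087) = 0.4654.

Power ≈ 0.465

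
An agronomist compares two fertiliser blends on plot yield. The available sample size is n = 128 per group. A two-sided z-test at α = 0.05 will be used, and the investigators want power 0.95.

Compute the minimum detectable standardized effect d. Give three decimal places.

d ≈ 0.451

Required noncentrality: δ = z_{0.025} + z_{0.05} = 1.960 + 1.645 = 3.605.
(The second rejection-region term Φ(−δ − z_{α/2}) is negligible and dropped.)
δ = d·√(n/2) ⇒ d = δ/√(n/2) = 3.605/√(128/2) = 0.4506.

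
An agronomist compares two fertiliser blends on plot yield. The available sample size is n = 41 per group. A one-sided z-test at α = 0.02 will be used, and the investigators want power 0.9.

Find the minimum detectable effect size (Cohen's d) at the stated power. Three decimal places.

Required noncentrality: δ = z_{0.02} + z_{0.10} = 2.054 + 1.282 = 3.335.
δ = d·√(n/2) ⇒ d = δ/√(n/2) = 3.335/√(41/2) = 0.7366.

d ≈ 0.737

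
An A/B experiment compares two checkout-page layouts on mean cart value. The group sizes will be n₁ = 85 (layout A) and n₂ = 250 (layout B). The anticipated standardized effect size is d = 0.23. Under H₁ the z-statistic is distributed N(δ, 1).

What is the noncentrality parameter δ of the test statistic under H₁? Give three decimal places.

The noncentrality parameter scales effect size by the design's sample-size factor: δ = d / √(1/n₁ + 1/n₂) = 0.23 / √(1/85 + 1/250) = 1.8318

δ ≈ 1.832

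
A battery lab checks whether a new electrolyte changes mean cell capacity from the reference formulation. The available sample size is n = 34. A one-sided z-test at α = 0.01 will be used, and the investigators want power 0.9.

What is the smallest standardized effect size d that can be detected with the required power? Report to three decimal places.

Need Φ(δ − 2.326) = 0.9, so δ = 2.326 + 1.282 = 3.608.
δ = d·√n ⇒ d = δ/√n = 3.608/√34 = 0.6187.

d ≈ 0.619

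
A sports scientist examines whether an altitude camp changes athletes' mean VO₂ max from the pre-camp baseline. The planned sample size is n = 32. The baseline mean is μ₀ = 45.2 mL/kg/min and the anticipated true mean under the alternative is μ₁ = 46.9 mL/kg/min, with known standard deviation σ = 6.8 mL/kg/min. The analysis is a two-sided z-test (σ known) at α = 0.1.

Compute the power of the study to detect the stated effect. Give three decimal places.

Power ≈ 0.410

Standardized effect: d = |μ₁ − μ₀| / σ = |46.9 − 45.2| / 6.8 = 0.2500
Noncentrality parameter: δ = d·√n = 0.2500 × √32 = 1.4142
Critical value for a two-sided test at α = 0.1: z_{α/2} = 1.645.
Power = Φ(δ − 1.645) + Φ(−δ − 1.645) = Φ(-0.231) + Φ(-3.059) = 0.4088 + 0.0011 = 0.4099.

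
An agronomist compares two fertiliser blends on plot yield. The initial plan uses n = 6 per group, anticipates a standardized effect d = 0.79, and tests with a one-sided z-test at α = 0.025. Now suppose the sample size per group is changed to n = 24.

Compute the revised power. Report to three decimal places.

Power ≈ 0.781

With n = 24 per group: δ = d·√(n/2) = 0.79 × √(24/2) = 2.7366. Critical value z_{0.025} = 1.960.
Revised power = Φ(δ − 1.960) = Φ(0.777) = 0.7813.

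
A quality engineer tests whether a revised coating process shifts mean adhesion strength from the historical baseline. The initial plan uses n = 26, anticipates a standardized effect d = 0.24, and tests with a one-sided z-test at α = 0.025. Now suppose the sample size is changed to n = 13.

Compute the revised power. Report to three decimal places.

With n = 13: δ = d·√n = 0.24 × √13 = 0.8653. Critical value z_{0.025} = 1.960.
Revised power = P(Z > 1.960 − δ) = Φ(-1.095) = 0.1368.

Power ≈ 0.137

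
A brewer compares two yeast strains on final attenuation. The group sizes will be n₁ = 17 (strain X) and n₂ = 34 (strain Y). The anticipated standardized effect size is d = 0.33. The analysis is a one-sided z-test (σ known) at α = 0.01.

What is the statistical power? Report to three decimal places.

Noncentrality parameter: δ = d / √(1/n₁ + 1/n₂) = 0.33 / √(1/17 + 1/34) = 1.1109
One-sided α = 0.01 → critical value z_{0.01} = 2.326.
Power = Φ(δ − 2.326) = Φ(-1.215) = 0.1121.

Power ≈ 0.112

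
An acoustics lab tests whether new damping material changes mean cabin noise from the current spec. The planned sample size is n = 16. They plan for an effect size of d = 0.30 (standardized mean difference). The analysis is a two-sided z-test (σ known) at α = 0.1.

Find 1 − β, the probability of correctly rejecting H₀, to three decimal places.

Power ≈ 0.330

Noncentrality parameter: δ = d·√n = 0.30 × √16 = 1.2000
Critical value for a two-sided test at α = 0.1: z_{α/2} = 1.645.
Power = Φ(δ − 1.645) + Φ(−δ − 1.645) = Φ(-0.445) + Φ(-2.845) = 0.3282 + 0.0022 = 0.3304.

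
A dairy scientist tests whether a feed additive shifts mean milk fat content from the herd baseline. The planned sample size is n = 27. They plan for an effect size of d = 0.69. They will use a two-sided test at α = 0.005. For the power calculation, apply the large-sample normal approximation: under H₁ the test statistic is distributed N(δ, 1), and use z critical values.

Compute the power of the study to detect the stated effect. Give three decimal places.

Noncentrality parameter: δ = d·√n = 0.69 × √27 = 3.5853
Two-sided α = 0.005 → critical value z_{0.0025} = 2.807.
Power = Φ(δ − 2.807) + Φ(−δ − 2.807) = Φ(0.778) + Φ(-6.392) = 0.7818 + 0.0000 = 0.7818.

Power ≈ 0.782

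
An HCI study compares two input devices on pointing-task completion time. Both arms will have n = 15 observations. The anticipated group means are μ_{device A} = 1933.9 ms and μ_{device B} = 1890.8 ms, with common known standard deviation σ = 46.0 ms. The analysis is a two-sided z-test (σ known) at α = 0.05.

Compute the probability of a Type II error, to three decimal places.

Standardized effect: d = |μ_{device A} − μ_{device B}| / σ = |1933.9 − 1890.8| / 46.0 = 0.9370
Noncentrality parameter: λ = d·√(n/2) = 0.9370 × √(15/2) = 2.5660
Critical value for a two-sided test at α = 0.05: z_{α/2} = 1.960.
Power = Φ(λ − 1.960) + Φ(−λ − 1.960) = Φ(0.606) + Φ(-4.526) = 0.7277 + 0.0000 = 0.7277.
Type II error: β = 1 − power = 1 − 0.7277 = 0.2723.

β ≈ 0.272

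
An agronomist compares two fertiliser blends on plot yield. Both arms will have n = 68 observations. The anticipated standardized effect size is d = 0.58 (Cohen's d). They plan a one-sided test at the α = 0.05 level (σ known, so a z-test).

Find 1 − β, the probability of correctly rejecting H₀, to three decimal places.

Noncentrality parameter: δ = d·√(n/2) = 0.58 × √(68/2) = 3.3820
Critical value for a one-sided test at α = 0.05: z_α = 1.645.
Power = Φ(δ − 1.645) = Φ(1.737) = 0.9588.

Power ≈ 0.959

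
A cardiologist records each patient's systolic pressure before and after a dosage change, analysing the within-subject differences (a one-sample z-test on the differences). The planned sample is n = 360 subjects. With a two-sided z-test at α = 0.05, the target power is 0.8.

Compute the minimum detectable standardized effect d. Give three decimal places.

Need Φ(δ − 1.960) = 0.8, so δ = 1.960 + 0.842 = 2.802.
(Lower-tail contribution to power is negligible for δ > 0.)
δ = d·√n ⇒ d = δ/√n = 2.802/√360 = 0.1477.

d ≈ 0.148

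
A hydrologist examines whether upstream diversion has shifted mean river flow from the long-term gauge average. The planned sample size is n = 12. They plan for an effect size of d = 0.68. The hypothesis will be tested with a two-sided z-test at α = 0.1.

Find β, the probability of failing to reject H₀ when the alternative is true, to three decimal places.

Noncentrality parameter: δ = d·√n = 0.68 × √12 = 2.3556
Two-sided α = 0.1 → critical value z_{0.05} = 1.645.
Power = Φ(δ − 1.645) + Φ(−δ − 1.645) = Φ(0.711) + Φ(-4.000) = 0.7614 + 0.0000 = 0.7614.
Type II error: β = 1 − power = 1 − 0.7614 = 0.2386.

β ≈ 0.239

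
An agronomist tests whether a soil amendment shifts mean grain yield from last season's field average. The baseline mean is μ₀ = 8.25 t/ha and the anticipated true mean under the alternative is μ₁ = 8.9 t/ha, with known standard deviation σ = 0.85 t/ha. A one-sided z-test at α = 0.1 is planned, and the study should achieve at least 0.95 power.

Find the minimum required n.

n = 15

Standardized effect: d = |μ₁ − μ₀| / σ = |8.9 − 8.25| / 0.85 = 0.7647
Set Φ(δ − 1.282) = 0.95; then δ − 1.282 = Φ⁻¹(0.95) = 1.645, giving δ = 2.926.
δ = d·√n ⇒ n = (δ/d)² = (2.926 / 0.7647)² = 14.64.
Round up to the next whole unit.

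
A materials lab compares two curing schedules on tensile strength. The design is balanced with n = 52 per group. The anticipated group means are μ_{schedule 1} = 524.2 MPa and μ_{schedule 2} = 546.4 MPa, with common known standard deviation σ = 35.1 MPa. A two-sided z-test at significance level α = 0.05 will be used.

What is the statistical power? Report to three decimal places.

Standardized effect: d = |μ_{schedule 1} − μ_{schedule 2}| / σ = |524.2 − 546.4| / 35.1 = 0.6325
Noncentrality parameter: δ = d·√(n/2) = 0.6325 × √(52/2) = 3.2250
Critical value for a two-sided test at α = 0.05: z_{α/2} = 1.960.
Power = Φ(δ − 1.960) + Φ(−δ − 1.960) = Φ(1.265) + Φ(-5.185) = 0.8971 + 0.0000 = 0.8971.

Power ≈ 0.897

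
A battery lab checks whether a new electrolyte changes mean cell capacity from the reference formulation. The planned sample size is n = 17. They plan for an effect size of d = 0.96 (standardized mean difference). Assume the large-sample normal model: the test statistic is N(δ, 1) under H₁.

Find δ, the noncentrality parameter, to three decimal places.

The noncentrality parameter scales effect size by the design's sample-size factor: δ = d·√n = 0.96 × √17 = 3.9582

δ ≈ 3.958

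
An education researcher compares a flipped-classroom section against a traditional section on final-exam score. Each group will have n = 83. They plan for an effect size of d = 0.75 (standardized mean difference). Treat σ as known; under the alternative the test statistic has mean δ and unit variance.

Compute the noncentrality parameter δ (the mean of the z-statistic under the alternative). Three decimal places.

δ ≈ 4.832

δ = d·√(n/2) = 0.75 × √(83/2) = 4.8315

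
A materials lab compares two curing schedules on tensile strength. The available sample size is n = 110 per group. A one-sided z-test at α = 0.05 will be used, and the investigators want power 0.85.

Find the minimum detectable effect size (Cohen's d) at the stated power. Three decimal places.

Need Φ(δ − 1.645) = 0.85, so δ = 1.645 + 1.036 = 2.681.
δ = d·√(n/2) ⇒ d = δ/√(n/2) = 2.681/√(110/2) = 0.3615.

d ≈ 0.362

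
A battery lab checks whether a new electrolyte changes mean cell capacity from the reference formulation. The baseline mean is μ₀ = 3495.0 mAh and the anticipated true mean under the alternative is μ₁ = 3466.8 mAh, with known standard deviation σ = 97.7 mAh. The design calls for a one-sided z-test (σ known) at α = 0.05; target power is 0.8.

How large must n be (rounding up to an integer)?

n = 75

Standardized effect: d = |μ₁ − μ₀| / σ = |3466.8 − 3495.0| / 97.7 = 0.2886
Set Φ(δ − 1.645) = 0.8; then δ − 1.645 = Φ⁻¹(0.8) = 0.842, giving δ = 2.486.
δ = d·√n ⇒ n = (δ/d)² = (2.486 / 0.2886)² = 74.21.
Rounding up, n = 75.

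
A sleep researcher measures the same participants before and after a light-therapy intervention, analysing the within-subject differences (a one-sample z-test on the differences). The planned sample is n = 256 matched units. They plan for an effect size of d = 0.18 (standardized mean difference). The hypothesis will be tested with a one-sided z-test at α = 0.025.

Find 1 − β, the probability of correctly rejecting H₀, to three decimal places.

Noncentrality parameter: δ = d·√n = 0.18 × √256 = 2.8800
One-sided α = 0.025 → critical value z_{0.025} = 1.960.
Power = P(Z > 1.960 − δ) = Φ(0.920) = 0.8212.

Power ≈ 0.821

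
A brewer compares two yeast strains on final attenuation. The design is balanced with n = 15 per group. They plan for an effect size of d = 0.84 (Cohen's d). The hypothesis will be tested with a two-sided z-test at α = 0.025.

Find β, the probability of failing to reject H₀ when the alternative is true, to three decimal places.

β ≈ 0.476

Noncentrality parameter: δ = d·√(n/2) = 0.84 × √(15/2) = 2.3004
Critical value for a two-sided test at α = 0.025: z_{α/2} = 2.241.
Power = Φ(δ − 2.241) + Φ(−δ − 2.241) = Φ(0.059) + Φ(-4.542) = 0.5235 + 0.0000 = 0.5235.
Type II error: β = 1 − power = 1 − 0.5235 = 0.4765.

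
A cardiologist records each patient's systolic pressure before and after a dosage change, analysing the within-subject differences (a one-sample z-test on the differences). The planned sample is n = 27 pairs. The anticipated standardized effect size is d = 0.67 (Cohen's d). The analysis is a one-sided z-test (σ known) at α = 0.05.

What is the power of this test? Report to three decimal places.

Noncentrality parameter: δ = d·√n = 0.67 × √27 = 3.4814
One-sided α = 0.05 → critical value z_{0.05} = 1.645.
Power = Φ(δ − 1.645) = Φ(1.837) = 0.9669.

Power ≈ 0.967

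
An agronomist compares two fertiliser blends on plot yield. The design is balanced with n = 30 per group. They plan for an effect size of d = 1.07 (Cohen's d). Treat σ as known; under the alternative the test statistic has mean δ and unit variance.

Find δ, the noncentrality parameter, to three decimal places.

The noncentrality parameter scales effect size by the design's sample-size factor: δ = d·√(n/2) = 1.07 × √(30/2) = 4.1441

δ ≈ 4.144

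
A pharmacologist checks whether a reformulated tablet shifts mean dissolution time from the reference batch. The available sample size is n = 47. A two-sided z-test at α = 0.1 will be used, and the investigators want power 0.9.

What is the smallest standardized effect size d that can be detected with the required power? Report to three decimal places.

d ≈ 0.427

Need Φ(δ − 1.645) = 0.9, so δ = 1.645 + 1.282 = 2.926.
(Lower-tail contribution to power is negligible for δ > 0.)
δ = d·√n ⇒ d = δ/√n = 2.926/√47 = 0.4269.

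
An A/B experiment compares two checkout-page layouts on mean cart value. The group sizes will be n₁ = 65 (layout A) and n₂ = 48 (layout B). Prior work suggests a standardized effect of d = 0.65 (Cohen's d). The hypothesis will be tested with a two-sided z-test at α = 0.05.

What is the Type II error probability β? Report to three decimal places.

β ≈ 0.073

Noncentrality parameter: δ = d / √(1/n₁ + 1/n₂) = 0.65 / √(1/65 + 1/48) = 3.4155
Two-sided α = 0.05 → critical value z_{0.025} = 1.960.
Power = Φ(δ − 1.960) + Φ(−δ − 1.960) = Φ(1.456) + Φ(-5.375) = 0.9272 + 0.0000 = 0.9272.
Type II error: β = 1 − power = 1 − 0.9272 = 0.0728.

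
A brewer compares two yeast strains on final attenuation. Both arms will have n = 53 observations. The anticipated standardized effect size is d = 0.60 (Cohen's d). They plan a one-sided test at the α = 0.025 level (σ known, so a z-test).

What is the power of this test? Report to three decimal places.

Power ≈ 0.870

Noncentrality parameter: δ = d·√(n/2) = 0.60 × √(53/2) = 3.0887
Critical value for a one-sided test at α = 0.025: z_α = 1.960.
Power = P(Z > 1.960 − δ) = Φ(1.129) = 0.8705.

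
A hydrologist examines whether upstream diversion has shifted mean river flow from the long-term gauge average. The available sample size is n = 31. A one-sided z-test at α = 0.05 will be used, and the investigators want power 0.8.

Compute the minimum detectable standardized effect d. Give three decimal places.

d ≈ 0.447

Required noncentrality: δ = z_{0.05} + z_{0.20} = 1.645 + 0.842 = 2.486.
δ = d·√n ⇒ d = δ/√n = 2.486/√31 = 0.4466.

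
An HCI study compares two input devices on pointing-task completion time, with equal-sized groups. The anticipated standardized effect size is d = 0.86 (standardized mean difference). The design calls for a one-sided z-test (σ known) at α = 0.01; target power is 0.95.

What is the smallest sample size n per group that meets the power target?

n = 43 per group

For power 0.95 need Φ(δ − z_{0.01}) = 0.95, so δ = z_{0.01} + z_{0.05} = 2.326 + 1.645 = 3.971.
δ = d·√(n/2) ⇒ n = 2(δ/d)² = 2 × (3.971 / 0.86)² = 42.65.
Round up to the next whole unit.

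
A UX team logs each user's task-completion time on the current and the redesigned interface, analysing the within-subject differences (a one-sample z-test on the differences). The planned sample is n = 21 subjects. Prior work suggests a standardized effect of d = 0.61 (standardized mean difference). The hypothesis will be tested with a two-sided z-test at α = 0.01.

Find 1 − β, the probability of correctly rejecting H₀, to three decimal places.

Power ≈ 0.587

Noncentrality parameter: δ = d·√n = 0.61 × √21 = 2.7954
Two-sided α = 0.01 → critical value z_{0.005} = 2.576.
Power = Φ(δ − 2.576) + Φ(−δ − 2.576) = Φ(0.220) + Φ(-5.371) = 0.5869 + 0.0000 = 0.5869.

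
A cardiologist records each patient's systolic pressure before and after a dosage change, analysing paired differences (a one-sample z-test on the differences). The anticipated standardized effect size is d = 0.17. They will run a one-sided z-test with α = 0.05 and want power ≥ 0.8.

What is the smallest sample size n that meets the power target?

Set Φ(δ − 1.645) = 0.8; then δ − 1.645 = Φ⁻¹(0.8) = 0.842, giving δ = 2.486.
δ = d·√n ⇒ n = (δ/d)² = (2.486 / 0.17)² = 213.93.
Rounding up, n = 214.

n = 214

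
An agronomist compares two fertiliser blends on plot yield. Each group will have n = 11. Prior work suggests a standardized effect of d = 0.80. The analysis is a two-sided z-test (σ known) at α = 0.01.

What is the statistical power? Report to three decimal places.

Power ≈ 0.242

Noncentrality parameter: δ = d·√(n/2) = 0.80 × √(11/2) = 1.8762
Two-sided α = 0.01 → critical value z_{0.005} = 2.576.
Power = Φ(δ − 2.576) + Φ(−δ − 2.576) = Φ(-0.700) + Φ(-4.452) = 0.2421 + 0.0000 = 0.2421.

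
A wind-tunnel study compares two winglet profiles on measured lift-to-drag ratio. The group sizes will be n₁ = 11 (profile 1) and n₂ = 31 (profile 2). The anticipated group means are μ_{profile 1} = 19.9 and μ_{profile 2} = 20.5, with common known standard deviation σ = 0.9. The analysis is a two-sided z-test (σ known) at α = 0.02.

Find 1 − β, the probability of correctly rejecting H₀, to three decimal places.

Power ≈ 0.335

Standardized effect: d = |μ_{profile 1} − μ_{profile 2}| / σ = |19.9 − 20.5| / 0.9 = 0.6667
Noncentrality parameter: δ = d / √(1/n₁ + 1/n₂) = 0.6667 / √(1/11 + 1/31) = 1.8996
Critical value for a two-sided test at α = 0.02: z_{α/2} = 2.326.
Power = Φ(δ − 2.326) + Φ(−δ − 2.326) = Φ(-0.427) + Φ(-4.226) = 0.3348 + 0.0000 = 0.3348.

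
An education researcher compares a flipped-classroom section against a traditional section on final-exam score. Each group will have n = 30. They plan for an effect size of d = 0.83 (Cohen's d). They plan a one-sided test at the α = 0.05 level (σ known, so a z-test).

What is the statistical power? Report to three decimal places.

Noncentrality parameter: δ = d·√(n/2) = 0.83 × √(30/2) = 3.2146
One-sided α = 0.05 → critical value z_{0.05} = 1.645.
Power = P(Z > 1.645 − δ) = Φ(1.570) = 0.9418.

Power ≈ 0.942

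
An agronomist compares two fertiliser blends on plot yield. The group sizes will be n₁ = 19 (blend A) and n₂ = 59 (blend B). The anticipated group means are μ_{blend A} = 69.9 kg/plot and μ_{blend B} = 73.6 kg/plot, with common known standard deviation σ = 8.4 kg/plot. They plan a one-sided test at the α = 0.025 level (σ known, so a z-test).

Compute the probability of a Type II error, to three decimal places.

Standardized effect: d = |μ_{blend A} − μ_{blend B}| / σ = |69.9 − 73.6| / 8.4 = 0.4405
Noncentrality parameter: δ = d / √(1/n₁ + 1/n₂) = 0.4405 / √(1/19 + 1/59) = 1.6699
One-sided α = 0.025 → critical value z_{0.025} = 1.960.
Power = P(Z > 1.960 − δ) = Φ(-0.290) = 0.3859.
Type II error: β = 1 − power = 1 − 0.3859 = 0.6141.

β ≈ 0.614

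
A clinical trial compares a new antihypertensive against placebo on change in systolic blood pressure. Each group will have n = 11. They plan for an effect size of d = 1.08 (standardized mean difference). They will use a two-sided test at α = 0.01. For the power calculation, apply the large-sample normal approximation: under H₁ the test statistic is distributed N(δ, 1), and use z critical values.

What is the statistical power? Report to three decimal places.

Power ≈ 0.483

Noncentrality parameter: δ = d·√(n/2) = 1.08 × √(11/2) = 2.5328
Two-sided α = 0.01 → critical value z_{0.005} = 2.576.
Power = Φ(δ − 2.576) + Φ(−δ − 2.576) = Φ(-0.043) + Φ(-5.109) = 0.4828 + 0.0000 = 0.4828.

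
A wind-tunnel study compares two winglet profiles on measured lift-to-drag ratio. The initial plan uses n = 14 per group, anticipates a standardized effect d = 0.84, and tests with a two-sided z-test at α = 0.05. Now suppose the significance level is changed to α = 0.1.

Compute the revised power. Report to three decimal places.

Power ≈ 0.718

δ = d·√(n/2) = 0.84 × √(14/2) = 2.2224 (unchanged). New critical value: z_{0.05} = 1.645.
Revised power = Φ(δ − 1.645) + Φ(−δ − 1.645) = Φ(0.578) + Φ(-3.867) = 0.7182 + 0.0001 = 0.7183.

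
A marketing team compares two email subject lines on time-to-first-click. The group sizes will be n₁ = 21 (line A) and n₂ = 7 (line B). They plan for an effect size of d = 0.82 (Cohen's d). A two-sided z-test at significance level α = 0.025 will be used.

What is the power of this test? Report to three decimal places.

Noncentrality parameter: δ = d / √(1/n₁ + 1/n₂) = 0.82 / √(1/21 + 1/7) = 1.8789
Two-sided α = 0.025 → critical value z_{0.0125} = 2.241.
Power = Φ(δ − 2.241) + Φ(−δ − 2.241) = Φ(-0.363) + Φ(-4.120) = 0.3585 + 0.0000 = 0.3585.

Power ≈ 0.358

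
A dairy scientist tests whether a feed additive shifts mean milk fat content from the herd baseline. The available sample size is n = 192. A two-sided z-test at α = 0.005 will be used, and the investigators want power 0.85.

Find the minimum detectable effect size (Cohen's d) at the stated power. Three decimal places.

d ≈ 0.277

Required noncentrality: δ = z_{0.0025} + z_{0.15} = 2.807 + 1.036 = 3.843.
(The second rejection-region term Φ(−δ − z_{α/2}) is negligible and dropped.)
δ = d·√n ⇒ d = δ/√n = 3.843/√192 = 0.2774.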